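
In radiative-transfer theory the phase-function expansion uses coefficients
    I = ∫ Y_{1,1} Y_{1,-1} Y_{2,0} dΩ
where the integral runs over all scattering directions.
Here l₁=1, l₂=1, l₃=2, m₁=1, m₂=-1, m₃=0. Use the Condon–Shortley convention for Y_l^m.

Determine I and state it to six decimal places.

m-sum 0 ✓  L=4 even ✓  0≤2≤2 ✓
Π(2lᵢ+1) = 3×3×5 = 45
triangle coeff Δ(1,1,2) = 1/30
Σ_t [0,0]: t=0:+1/1 = 1/1
(3j)²=2/15 [(1 1 2; 0 0 0)], sign=+1
Σ_t [0,0]: t=0:+1/4 = 1/4
(3j)²=1/30 [(1 1 2; 1 -1 0)], sign=+1
⇒ 4πI² = 1/5
I = (+1)√(1/5/(4π)) = 0.12615663

0.126157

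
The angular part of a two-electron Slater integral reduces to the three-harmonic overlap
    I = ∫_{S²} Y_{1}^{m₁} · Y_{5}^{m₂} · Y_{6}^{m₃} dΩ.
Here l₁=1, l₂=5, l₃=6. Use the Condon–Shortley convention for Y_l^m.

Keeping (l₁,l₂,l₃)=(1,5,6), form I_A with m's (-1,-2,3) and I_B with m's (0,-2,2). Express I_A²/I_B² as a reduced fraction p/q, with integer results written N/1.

9/8

l's match ⇒ only the (l;m) 3-j factors differ between A and B.
A: triangle coeff Δ(1,5,6) = 1/858; Σ_t [0,0]: t=0:+1/60480 = 1/60480; (3j)²=6/143 [(1 5 6; -1 -2 3)], sign=-1
B: triangle coeff Δ(1,5,6) = 1/858; Σ_t [0,0]: t=0:+1/30240 = 1/30240; (3j)²=16/429 [(1 5 6; 0 -2 2)], sign=+1
I_A²/I_B² = (6/143)/(16/429) = 9/8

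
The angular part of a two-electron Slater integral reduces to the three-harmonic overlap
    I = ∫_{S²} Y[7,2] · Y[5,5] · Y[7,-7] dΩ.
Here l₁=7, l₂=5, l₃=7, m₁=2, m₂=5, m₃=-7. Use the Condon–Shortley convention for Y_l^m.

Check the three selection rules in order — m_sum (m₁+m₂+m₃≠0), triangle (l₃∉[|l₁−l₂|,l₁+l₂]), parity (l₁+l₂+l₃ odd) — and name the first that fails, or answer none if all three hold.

parity

azimuthal sum: 2 + 5 − 7 = 0  ✓
2 ≤ 7 ≤ 12 (triangle on l)  ✓
L = 7 + 5 + 7 = 19 (odd)  ✗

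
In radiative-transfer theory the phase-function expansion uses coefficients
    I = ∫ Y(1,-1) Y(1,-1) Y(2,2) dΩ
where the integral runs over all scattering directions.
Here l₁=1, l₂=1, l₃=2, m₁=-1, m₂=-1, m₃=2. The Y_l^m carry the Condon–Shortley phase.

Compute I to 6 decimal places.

Rules hold: Σm=0, L=4 even, 0≤2≤2.
N = 3·3·5 = 45
Δ = 0!·2!·2!/5! = 1/30
Racah Σ t=0..0: t=0:+1/1 = 1/1
⇒ 3j(1 1 2; 0 0 0)² = 2/15, sgn +1
Racah Σ t=0..0: t=0:+1/4 = 1/4
⇒ 3j(1 1 2; -1 -1 2)² = 1/5, sgn +1
4πI² = N·(3j₀)²·(3jₘ)² = 6/5
I = +1·√(1.2/4π) = 0.30901936

0.309019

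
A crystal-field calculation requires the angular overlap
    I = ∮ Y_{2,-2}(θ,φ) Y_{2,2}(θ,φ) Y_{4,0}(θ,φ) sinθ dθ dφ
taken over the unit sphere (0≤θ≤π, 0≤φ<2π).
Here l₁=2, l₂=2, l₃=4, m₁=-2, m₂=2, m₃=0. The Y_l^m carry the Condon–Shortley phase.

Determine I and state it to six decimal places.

Checks pass: Σm=0; 8 even; l₃=4∈[0,4].
(2·2+1)(2·2+1)(2·4+1) = 225
Δ: 0! 4! 4! / 9! → 1/630
sum: t=0:+1/16 = 1/16
3j²(2 2 4; 0 0 0) = Δ·Π!·Σ² = 2/35  (sign +1)
sum: t=0:+1/576 = 1/576
3j²(2 2 4; -2 2 0) = Δ·Π!·Σ² = 1/630  (sign +1)
combine: 4πI² = 225·2/35·1/630 = 1/49
take √, sign +1: I = 0.04029926

0.040299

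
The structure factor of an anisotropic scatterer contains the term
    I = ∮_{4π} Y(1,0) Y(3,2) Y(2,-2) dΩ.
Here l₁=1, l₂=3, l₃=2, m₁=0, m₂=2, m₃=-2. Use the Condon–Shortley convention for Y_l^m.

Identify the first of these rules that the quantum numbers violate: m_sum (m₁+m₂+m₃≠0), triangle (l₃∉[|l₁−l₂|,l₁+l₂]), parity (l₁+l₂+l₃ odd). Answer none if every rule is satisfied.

azimuthal sum: 0 + 2 − 2 = 0  ✓
2 ≤ 2 ≤ 4 (triangle on l)  ✓
L = 1 + 3 + 2 = 6 (even)  ✓

none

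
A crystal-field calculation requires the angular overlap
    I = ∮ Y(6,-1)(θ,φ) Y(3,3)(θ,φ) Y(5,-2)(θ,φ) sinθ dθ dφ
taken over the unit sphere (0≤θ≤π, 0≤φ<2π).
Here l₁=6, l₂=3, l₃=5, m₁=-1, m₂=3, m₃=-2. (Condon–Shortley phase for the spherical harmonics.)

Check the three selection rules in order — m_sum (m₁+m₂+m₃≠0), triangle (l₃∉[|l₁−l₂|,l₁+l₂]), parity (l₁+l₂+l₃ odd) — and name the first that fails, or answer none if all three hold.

none

azimuthal sum: -1 + 3 − 2 = 0  ✓
3 ≤ 5 ≤ 9 (triangle on l)  ✓
L = 6 + 3 + 5 = 14 (even)  ✓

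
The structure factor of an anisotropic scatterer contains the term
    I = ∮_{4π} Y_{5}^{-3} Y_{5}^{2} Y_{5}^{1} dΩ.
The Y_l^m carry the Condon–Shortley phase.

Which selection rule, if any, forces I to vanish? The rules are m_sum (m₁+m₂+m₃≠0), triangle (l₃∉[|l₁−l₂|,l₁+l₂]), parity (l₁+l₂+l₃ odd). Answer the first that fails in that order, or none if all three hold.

parity

Σmᵢ = 0  ✓
l₃∈[|l₁−l₂|,l₁+l₂]=[0,10], have l₃=5  ✓
Σlᵢ = 15 ⇒ odd  ✗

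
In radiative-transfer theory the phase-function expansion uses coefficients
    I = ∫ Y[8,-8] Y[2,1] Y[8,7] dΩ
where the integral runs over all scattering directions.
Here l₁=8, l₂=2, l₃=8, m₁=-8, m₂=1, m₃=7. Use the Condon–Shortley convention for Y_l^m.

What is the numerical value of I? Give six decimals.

Checks pass: Σm=0; 18 even; l₃=8∈[6,10].
(2·8+1)(2·2+1)(2·8+1) = 1445
Δ: 2! 14! 2! / 19! → 1/348840
sum: t=0:+1/116121600 t=1:−1/25401600 t=2:+1/116121600 = -1/45158400
3j²(8 2 8; 0 0 0) = Δ·Π!·Σ² = 24/1615  (sign -1)
sum: t=2:+1/174356582400 = 1/174356582400
3j²(8 2 8; -8 1 7) = Δ·Π!·Σ² = 5/323  (sign -1)
combine: 4πI² = 1445·24/1615·5/323 = 120/361
take √, sign +1: I = 0.16264177

0.162642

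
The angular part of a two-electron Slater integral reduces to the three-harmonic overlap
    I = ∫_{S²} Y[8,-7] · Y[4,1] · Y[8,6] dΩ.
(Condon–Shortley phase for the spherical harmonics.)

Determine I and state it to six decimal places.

0.109103

m-sum 0 ✓  L=20 even ✓  4≤8≤12 ✓
Π(2lᵢ+1) = 17×9×17 = 2601
triangle coeff Δ(8,4,8) = 1/185175900
Σ_t [0,4]: t=0:+1/557383680 t=1:−1/21772800 t=2:+1/8294400 t=3:−1/21772800 t=4:+1/557383680 = 1/30965760
(3j)²=36/4199 [(8 4 8; 0 0 0)], sign=+1
Σ_t [3,4]: t=3:−1/11496038400 t=4:+1/5748019200 = 1/11496038400
(3j)²=13/1938 [(8 4 8; -7 1 6)], sign=+1
⇒ 4πI² = 54/361
I = (+1)√(54/361/(4π)) = 0.10910342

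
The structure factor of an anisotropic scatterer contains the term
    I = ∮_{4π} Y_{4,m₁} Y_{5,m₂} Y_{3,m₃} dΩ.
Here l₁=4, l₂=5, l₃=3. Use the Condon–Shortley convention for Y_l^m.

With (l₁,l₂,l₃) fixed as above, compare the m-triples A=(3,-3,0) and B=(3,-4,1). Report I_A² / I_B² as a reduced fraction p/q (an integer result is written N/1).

6/1

Same 4,5,3: normalisation and zero-m 3j drop out of the ratio.
A: Δ: 6! 2! 4! / 13! → 1/180180; sum: t=0:+1/2880 t=1:−1/1440 = -1/2880; 3j²(4 5 3; 3 -3 0) = Δ·Π!·Σ² = 7/715  (sign +1)
B: Δ: 6! 2! 4! / 13! → 1/180180; sum: t=0:+1/4320 t=1:−1/5760 = 1/17280; 3j²(4 5 3; 3 -4 1) = Δ·Π!·Σ² = 7/4290  (sign +1)
I_A²/I_B² = (7/715)/(7/4290) = 6/1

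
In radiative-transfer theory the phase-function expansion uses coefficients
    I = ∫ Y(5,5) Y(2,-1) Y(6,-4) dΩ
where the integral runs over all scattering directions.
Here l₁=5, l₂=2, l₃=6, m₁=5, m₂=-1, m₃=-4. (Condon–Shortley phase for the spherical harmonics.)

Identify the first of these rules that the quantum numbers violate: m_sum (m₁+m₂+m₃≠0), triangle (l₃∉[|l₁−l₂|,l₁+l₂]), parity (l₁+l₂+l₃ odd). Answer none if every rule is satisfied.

parity

Σmᵢ = 0  ✓
l₃∈[|l₁−l₂|,l₁+l₂]=[3,7], have l₃=6  ✓
Σlᵢ = 13 ⇒ odd  ✗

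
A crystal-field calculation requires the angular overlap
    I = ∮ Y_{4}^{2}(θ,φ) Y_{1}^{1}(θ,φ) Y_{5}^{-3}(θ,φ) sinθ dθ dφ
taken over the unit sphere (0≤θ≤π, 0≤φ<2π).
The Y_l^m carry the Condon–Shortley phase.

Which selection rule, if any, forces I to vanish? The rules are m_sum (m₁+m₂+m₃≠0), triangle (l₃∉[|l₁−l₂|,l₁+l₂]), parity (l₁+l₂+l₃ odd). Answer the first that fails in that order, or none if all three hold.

none

Σmᵢ = 0  ✓
l₃∈[|l₁−l₂|,l₁+l₂]=[3,5], have l₃=5  ✓
Σlᵢ = 10 ⇒ even  ✓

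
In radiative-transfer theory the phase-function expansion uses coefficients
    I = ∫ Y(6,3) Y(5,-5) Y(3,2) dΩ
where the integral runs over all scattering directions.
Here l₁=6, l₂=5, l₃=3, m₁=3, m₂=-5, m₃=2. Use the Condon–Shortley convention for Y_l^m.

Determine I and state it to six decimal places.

m-sum 0 ✓  L=14 even ✓  1≤3≤11 ✓
Π(2lᵢ+1) = 13×11×7 = 1001
triangle coeff Δ(6,5,3) = 1/675675
Σ_t [3,5]: t=3:−1/8640 t=4:+1/2304 t=5:−1/8640 = 7/34560
(3j)²=7/429 [(6 5 3; 0 0 0)], sign=-1
Σ_t [0,0]: t=0:+1/483840 = 1/483840
(3j)²=6/1001 [(6 5 3; 3 -5 2)], sign=-1
⇒ 4πI² = 14/143
I = (+1)√(14/143/(4π)) = 0.08826552

0.088266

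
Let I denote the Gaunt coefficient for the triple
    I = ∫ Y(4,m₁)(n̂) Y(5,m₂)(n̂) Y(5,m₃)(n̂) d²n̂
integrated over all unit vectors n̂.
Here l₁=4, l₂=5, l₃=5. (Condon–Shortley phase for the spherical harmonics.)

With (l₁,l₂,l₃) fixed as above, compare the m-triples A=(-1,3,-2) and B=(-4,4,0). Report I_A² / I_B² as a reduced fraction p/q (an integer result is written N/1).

Same 4,5,5: normalisation and zero-m 3j drop out of the ratio.
A: Δ: 4! 4! 6! / 15! → 1/3153150; sum: t=2:+1/17280 t=3:−1/2880 t=4:+1/6912 = -1/6912; 3j²(4 5 5; -1 3 -2) = Δ·Π!·Σ² = 5/429  (sign +1)
B: Δ: 4! 4! 6! / 15! → 1/3153150; sum: t=4:+1/69120 = 1/69120; 3j²(4 5 5; -4 4 0) = Δ·Π!·Σ² = 2/143  (sign -1)
I_A²/I_B² = (5/429)/(2/143) = 5/6

5/6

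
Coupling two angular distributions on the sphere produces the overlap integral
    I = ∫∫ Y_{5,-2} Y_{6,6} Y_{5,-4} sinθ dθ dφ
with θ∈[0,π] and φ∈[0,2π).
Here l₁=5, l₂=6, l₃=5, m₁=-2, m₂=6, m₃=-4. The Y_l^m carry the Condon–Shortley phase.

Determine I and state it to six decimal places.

-0.161540

Checks pass: Σm=0; 16 even; l₃=5∈[1,11].
(2·5+1)(2·6+1)(2·5+1) = 1573
Δ: 6! 4! 6! / 17! → 1/28588560
sum: t=1:−1/345600 t=2:+1/13824 t=3:−1/5184 t=4:+1/13824 t=5:−1/345600 = -7/129600
3j²(5 6 5; 0 0 0) = Δ·Π!·Σ² = 80/7293  (sign +1)
sum: t=6:+1/3110400 = 1/3110400
3j²(5 6 5; -2 6 -4) = Δ·Π!·Σ² = 21/1105  (sign -1)
combine: 4πI² = 1573·80/7293·21/1105 = 1232/3757
take √, sign -1: I = -0.16153991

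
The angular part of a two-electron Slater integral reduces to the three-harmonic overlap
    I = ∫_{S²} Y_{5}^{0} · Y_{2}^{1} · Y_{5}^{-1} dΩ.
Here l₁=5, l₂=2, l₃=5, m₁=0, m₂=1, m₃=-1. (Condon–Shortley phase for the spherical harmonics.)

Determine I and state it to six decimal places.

Rules hold: Σm=0, L=12 even, 3≤5≤7.
N = 11·5·11 = 605
Δ = 2!·8!·2!/13! = 1/38610
Racah Σ t=0..2: t=0:+1/2880 t=1:−1/576 t=2:+1/2880 = -1/960
⇒ 3j(5 2 5; 0 0 0)² = 10/429, sgn +1
Racah Σ t=1..2: t=1:−1/1152 t=2:+1/1440 = -1/5760
⇒ 3j(5 2 5; 0 1 -1)² = 1/858, sgn -1
4πI² = N·(3j₀)²·(3jₘ)² = 25/1521
I = -1·√(0.0164366/4π) = -0.03616600

-0.036166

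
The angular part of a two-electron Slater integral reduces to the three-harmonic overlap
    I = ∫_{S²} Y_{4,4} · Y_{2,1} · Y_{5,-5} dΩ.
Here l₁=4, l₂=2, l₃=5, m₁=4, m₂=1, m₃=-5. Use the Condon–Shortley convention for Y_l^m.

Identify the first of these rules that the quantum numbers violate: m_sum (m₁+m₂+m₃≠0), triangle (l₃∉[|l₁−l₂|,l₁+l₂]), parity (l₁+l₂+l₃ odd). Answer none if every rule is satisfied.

parity

m₁+m₂+m₃ = 4 + 1 − 5 = 0  ✓
triangle: |4−2|=2 ≤ l₃=5 ≤ 4+2=6  ✓
parity: l₁+l₂+l₃ = 11 is odd  ✗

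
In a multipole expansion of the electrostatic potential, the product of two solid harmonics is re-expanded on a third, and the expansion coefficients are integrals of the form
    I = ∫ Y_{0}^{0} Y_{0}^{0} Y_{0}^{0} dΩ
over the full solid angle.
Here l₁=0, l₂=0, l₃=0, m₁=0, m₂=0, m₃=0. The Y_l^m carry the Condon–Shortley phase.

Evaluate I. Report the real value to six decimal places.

m-sum 0 ✓  L=0 even ✓  0≤0≤0 ✓
Π(2lᵢ+1) = 1×1×1 = 1
triangle coeff Δ(0,0,0) = 1/1
Σ_t [0,0]: t=0:+1/1 = 1/1
(3j)²=1/1 [(0 0 0; 0 0 0)], sign=+1
(m-triple is (0,0,0) — same symbol as above.)
⇒ 4πI² = 1/1
I = (+1)√(1/1/(4π)) = 0.28209479

0.282095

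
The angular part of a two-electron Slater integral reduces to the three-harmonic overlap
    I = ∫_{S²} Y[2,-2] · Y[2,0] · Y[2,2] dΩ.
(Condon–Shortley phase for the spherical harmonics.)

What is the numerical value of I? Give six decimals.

Checks pass: Σm=0; 6 even; l₃=2∈[0,4].
(2·2+1)(2·2+1)(2·2+1) = 125
Δ: 2! 2! 2! / 7! → 1/630
sum: t=0:+1/8 t=1:−1/1 t=2:+1/8 = -3/4
3j²(2 2 2; 0 0 0) = Δ·Π!·Σ² = 2/35  (sign -1)
sum: t=2:+1/8 = 1/8
3j²(2 2 2; -2 0 2) = Δ·Π!·Σ² = 2/35  (sign +1)
combine: 4πI² = 125·2/35·2/35 = 20/49
take √, sign -1: I = -0.18022375

-0.180224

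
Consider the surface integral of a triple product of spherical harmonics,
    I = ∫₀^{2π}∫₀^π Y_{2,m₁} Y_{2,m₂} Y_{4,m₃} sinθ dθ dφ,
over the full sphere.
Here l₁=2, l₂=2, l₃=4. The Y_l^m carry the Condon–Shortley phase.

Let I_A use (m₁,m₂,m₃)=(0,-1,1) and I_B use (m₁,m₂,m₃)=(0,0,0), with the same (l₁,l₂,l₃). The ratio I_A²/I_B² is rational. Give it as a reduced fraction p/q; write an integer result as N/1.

5/6

Same 2,2,4: normalisation and zero-m 3j drop out of the ratio.
A: Δ: 0! 4! 4! / 9! → 1/630; sum: t=0:+1/24 = 1/24; 3j²(2 2 4; 0 -1 1) = Δ·Π!·Σ² = 1/21  (sign -1)
B: Δ: 0! 4! 4! / 9! → 1/630; sum: t=0:+1/16 = 1/16; 3j²(2 2 4; 0 0 0) = Δ·Π!·Σ² = 2/35  (sign +1)
I_A²/I_B² = (1/21)/(2/35) = 5/6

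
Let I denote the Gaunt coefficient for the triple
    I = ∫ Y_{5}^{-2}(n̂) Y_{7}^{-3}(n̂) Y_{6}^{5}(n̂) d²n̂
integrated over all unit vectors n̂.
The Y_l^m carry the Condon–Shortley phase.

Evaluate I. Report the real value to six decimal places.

m-sum 0 ✓  L=18 even ✓  2≤6≤12 ✓
Π(2lᵢ+1) = 11×15×13 = 2145
triangle coeff Δ(5,7,6) = 1/174594420
Σ_t [1,5]: t=1:−1/4147200 t=2:+1/207360 t=3:−1/82944 t=4:+1/207360 t=5:−1/4147200 = -1/345600
(3j)²=420/46189 [(5 7 6; 0 0 0)], sign=-1
Σ_t [3,4]: t=3:−1/4354560 t=4:+1/11612160 = -1/6967296
(3j)²=625/50388 [(5 7 6; -2 -3 5)], sign=+1
⇒ 4πI² = 328125/1356277
I = (-1)√(328125/1356277/(4π)) = -0.13875241

-0.138752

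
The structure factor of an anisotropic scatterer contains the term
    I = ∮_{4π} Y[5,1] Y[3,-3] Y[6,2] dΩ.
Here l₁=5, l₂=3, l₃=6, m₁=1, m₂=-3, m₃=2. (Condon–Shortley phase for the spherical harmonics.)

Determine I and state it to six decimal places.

-0.174062

Rules hold: Σm=0, L=14 even, 2≤6≤8.
N = 11·7·13 = 1001
Δ = 2!·8!·4!/15! = 1/675675
Racah Σ t=0..2: t=0:+1/8640 t=1:−1/2304 t=2:+1/8640 = -7/34560
⇒ 3j(5 3 6; 0 0 0)² = 7/429, sgn -1
Racah Σ t=0..0: t=0:+1/27648 = 1/27648
⇒ 3j(5 3 6; 1 -3 2)² = 10/429, sgn +1
4πI² = N·(3j₀)²·(3jₘ)² = 490/1287
I = -1·√(0.38073/4π) = -0.17406195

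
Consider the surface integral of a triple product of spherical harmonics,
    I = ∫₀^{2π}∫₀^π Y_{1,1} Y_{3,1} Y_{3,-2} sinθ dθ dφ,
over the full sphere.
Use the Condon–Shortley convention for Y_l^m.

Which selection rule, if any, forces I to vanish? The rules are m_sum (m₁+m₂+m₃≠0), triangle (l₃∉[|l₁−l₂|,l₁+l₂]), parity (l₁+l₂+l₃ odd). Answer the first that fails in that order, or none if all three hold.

Σmᵢ = 0  ✓
l₃∈[|l₁−l₂|,l₁+l₂]=[2,4], have l₃=3  ✓
Σlᵢ = 7 ⇒ odd  ✗

parity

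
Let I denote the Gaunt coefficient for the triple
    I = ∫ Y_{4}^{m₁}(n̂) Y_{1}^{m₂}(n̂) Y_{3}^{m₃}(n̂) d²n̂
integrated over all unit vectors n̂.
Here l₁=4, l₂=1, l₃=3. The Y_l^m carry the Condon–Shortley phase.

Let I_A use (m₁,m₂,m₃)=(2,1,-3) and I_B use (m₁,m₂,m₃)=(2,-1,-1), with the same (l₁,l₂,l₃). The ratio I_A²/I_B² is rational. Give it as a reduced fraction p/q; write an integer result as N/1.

1/15

Shared (l₁,l₂,l₃)=(4,1,3): N and (l;000)² cancel in I_A²/I_B².
A: Δ = 2!·6!·0!/9! = 1/252; Racah Σ t=2..2: t=2:+1/1440 = 1/1440; ⇒ 3j(4 1 3; 2 1 -3)² = 1/252, sgn +1
B: Δ = 2!·6!·0!/9! = 1/252; Racah Σ t=0..0: t=0:+1/96 = 1/96; ⇒ 3j(4 1 3; 2 -1 -1)² = 5/84, sgn +1
I_A²/I_B² = (1/252)/(5/84) = 1/15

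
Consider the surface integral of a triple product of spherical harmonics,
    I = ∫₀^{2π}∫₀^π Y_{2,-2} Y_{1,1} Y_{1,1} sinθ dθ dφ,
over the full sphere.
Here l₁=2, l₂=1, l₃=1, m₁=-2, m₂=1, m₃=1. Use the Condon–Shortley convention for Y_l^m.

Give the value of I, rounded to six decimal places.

Checks pass: Σm=0; 4 even; l₃=1∈[1,3].
(2·2+1)(2·1+1)(2·1+1) = 45
Δ: 2! 2! 0! / 5! → 1/30
sum: t=1:−1/1 = -1/1
3j²(2 1 1; 0 0 0) = Δ·Π!·Σ² = 2/15  (sign +1)
sum: t=2:+1/4 = 1/4
3j²(2 1 1; -2 1 1) = Δ·Π!·Σ² = 1/5  (sign +1)
combine: 4πI² = 45·2/15·1/5 = 6/5
take √, sign +1: I = 0.30901936

0.309019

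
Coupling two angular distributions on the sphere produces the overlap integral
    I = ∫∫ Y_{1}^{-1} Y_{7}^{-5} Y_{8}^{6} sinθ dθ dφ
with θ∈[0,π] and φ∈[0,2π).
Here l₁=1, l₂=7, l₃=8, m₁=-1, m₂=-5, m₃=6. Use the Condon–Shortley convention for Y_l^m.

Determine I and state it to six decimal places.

Rules hold: Σm=0, L=16 even, 6≤8≤8.
N = 3·15·17 = 765
Δ = 0!·2!·14!/17! = 1/2040
Racah Σ t=0..0: t=0:+1/25401600 = 1/25401600
⇒ 3j(1 7 8; 0 0 0)² = 8/255, sgn +1
Racah Σ t=0..0: t=0:+1/1916006400 = 1/1916006400
⇒ 3j(1 7 8; -1 -5 6)² = 91/2040, sgn +1
4πI² = N·(3j₀)²·(3jₘ)² = 91/85
I = +1·√(1.07059/4π) = 0.29188132

0.291881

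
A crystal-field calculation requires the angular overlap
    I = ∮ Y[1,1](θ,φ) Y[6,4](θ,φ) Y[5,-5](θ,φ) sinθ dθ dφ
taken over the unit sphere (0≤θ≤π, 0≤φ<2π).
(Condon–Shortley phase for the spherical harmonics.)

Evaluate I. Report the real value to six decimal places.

0.040859

m-sum 0 ✓  L=12 even ✓  5≤5≤7 ✓
Π(2lᵢ+1) = 3×13×11 = 429
triangle coeff Δ(1,6,5) = 1/858
Σ_t [1,1]: t=1:−1/14400 = -1/14400
(3j)²=6/143 [(1 6 5; 0 0 0)], sign=+1
Σ_t [0,0]: t=0:+1/7257600 = 1/7257600
(3j)²=1/858 [(1 6 5; 1 4 -5)], sign=+1
⇒ 4πI² = 3/143
I = (+1)√(3/143/(4π)) = 0.04085899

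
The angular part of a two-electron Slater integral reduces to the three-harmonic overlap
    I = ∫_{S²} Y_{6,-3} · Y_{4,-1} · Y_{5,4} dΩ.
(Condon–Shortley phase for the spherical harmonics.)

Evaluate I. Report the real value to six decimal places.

L=15 odd ⇒ parity kills the (l;000) factor ⇒ I = 0

0.000000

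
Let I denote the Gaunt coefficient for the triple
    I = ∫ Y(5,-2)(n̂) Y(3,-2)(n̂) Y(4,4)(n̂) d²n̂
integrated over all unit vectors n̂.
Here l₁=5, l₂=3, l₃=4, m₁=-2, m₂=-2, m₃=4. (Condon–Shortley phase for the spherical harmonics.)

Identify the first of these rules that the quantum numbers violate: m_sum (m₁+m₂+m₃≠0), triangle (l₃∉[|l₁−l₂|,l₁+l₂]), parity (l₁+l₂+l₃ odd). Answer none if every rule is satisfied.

none

m₁+m₂+m₃ = -2 − 2 + 4 = 0  ✓
triangle: |5−3|=2 ≤ l₃=4 ≤ 5+3=8  ✓
parity: l₁+l₂+l₃ = 12 is even  ✓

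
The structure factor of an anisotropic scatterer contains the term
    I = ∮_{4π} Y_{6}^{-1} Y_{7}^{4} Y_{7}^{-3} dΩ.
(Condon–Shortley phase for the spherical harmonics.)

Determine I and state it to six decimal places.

Rules hold: Σm=0, L=20 even, 1≤7≤13.
N = 13·15·15 = 2925
Δ = 6!·6!·8!/21! = 1/2444321880
Racah Σ t=0..6: t=0:+1/2612736000 t=1:−1/20736000 t=2:+1/1658880 t=3:−1/746496 t=4:+1/1658880 t=5:−1/20736000 t=6:+1/2612736000 = -1/4354560
⇒ 3j(6 7 7; 0 0 0)² = 1000/138567, sgn +1
Racah Σ t=3..6: t=3:−1/69672960 t=4:+1/8709120 t=5:−1/8294400 t=6:+1/62208000 = -1/248832000
⇒ 3j(6 7 7; -1 4 -3)² = 7/83980, sgn -1
4πI² = N·(3j₀)²·(3jₘ)² = 26250/14919047
I = -1·√(0.0017595/4π) = -0.01183285

-0.011833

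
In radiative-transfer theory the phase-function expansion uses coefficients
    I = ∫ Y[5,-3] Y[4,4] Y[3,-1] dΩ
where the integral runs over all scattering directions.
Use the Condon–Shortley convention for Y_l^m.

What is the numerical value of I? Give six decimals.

Checks pass: Σm=0; 12 even; l₃=3∈[1,9].
(2·5+1)(2·4+1)(2·3+1) = 693
Δ: 6! 4! 2! / 13! → 1/180180
sum: t=2:+1/576 t=3:−1/144 t=4:+1/576 = -1/288
3j²(5 4 3; 0 0 0) = Δ·Π!·Σ² = 20/1001  (sign +1)
sum: t=6:+1/5760 = 1/5760
3j²(5 4 3; -3 4 -1) = Δ·Π!·Σ² = 56/2145  (sign +1)
combine: 4πI² = 693·20/1001·56/2145 = 672/1859
take √, sign +1: I = 0.16960553

0.169606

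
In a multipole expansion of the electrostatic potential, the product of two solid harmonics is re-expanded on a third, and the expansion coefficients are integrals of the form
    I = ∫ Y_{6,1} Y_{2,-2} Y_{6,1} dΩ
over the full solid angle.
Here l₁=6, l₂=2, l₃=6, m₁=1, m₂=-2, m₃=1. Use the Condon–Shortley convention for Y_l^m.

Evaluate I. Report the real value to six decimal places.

0.196649

m-sum 0 ✓  L=14 even ✓  4≤6≤8 ✓
Π(2lᵢ+1) = 13×5×13 = 845
triangle coeff Δ(6,2,6) = 1/90090
Σ_t [0,2]: t=0:+1/69120 t=1:−1/14400 t=2:+1/69120 = -7/172800
(3j)²=14/715 [(6 2 6; 0 0 0)], sign=-1
Σ_t [0,0]: t=0:+1/57600 = 1/57600
(3j)²=21/715 [(6 2 6; 1 -2 1)], sign=-1
⇒ 4πI² = 294/605
I = (+1)√(294/605/(4π)) = 0.19664868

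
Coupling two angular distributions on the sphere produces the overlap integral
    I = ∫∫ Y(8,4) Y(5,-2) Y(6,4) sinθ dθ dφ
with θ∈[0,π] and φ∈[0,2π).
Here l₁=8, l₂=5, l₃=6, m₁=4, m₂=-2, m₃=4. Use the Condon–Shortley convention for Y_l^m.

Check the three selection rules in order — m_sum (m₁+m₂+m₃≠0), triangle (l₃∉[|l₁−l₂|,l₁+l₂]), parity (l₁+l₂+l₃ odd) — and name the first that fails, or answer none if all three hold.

m_sum

azimuthal sum: 4 − 2 + 4 = 6  ✗
3 ≤ 6 ≤ 13 (triangle on l)
L = 8 + 5 + 6 = 19 (odd)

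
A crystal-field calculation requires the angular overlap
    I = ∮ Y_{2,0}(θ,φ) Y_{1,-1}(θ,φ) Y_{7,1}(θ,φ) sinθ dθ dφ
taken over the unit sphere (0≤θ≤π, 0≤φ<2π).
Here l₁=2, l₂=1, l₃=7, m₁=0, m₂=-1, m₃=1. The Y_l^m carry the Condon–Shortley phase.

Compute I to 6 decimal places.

0.000000

|2−1|≤7≤2+1 violated ⇒ I = 0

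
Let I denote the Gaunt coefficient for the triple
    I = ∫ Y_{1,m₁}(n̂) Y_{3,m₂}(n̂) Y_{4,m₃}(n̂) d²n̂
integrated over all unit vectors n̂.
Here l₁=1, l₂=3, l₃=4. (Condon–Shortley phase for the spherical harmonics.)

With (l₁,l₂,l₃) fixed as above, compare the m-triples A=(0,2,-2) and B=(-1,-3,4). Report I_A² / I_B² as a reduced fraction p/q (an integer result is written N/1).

3/7

Same 1,3,4: normalisation and zero-m 3j drop out of the ratio.
A: Δ: 0! 2! 6! / 9! → 1/252; sum: t=0:+1/120 = 1/120; 3j²(1 3 4; 0 2 -2) = Δ·Π!·Σ² = 1/21  (sign +1)
B: Δ: 0! 2! 6! / 9! → 1/252; sum: t=0:+1/1440 = 1/1440; 3j²(1 3 4; -1 -3 4) = Δ·Π!·Σ² = 1/9  (sign +1)
I_A²/I_B² = (1/21)/(1/9) = 3/7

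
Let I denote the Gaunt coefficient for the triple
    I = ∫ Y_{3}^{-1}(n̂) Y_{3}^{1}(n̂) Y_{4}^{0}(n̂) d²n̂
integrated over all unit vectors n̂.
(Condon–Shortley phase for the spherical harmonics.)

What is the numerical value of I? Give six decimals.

Checks pass: Σm=0; 10 even; l₃=4∈[0,6].
(2·3+1)(2·3+1)(2·4+1) = 441
Δ: 2! 4! 4! / 11! → 1/34650
sum: t=0:+1/72 t=1:−1/16 t=2:+1/72 = -5/144
3j²(3 3 4; 0 0 0) = Δ·Π!·Σ² = 2/77  (sign -1)
sum: t=0:+1/1152 t=1:−1/36 t=2:+1/32 = 5/1152
3j²(3 3 4; -1 1 0) = Δ·Π!·Σ² = 1/1386  (sign +1)
combine: 4πI² = 441·2/77·1/1386 = 1/121
take √, sign -1: I = -0.02564498

-0.025645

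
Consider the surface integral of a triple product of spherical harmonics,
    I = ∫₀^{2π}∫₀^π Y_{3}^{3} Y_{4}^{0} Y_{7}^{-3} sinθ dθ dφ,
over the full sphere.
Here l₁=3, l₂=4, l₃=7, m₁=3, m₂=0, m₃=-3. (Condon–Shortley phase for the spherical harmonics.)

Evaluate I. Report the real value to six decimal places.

-0.097643

m-sum 0 ✓  L=14 even ✓  1≤7≤7 ✓
Π(2lᵢ+1) = 7×9×15 = 945
triangle coeff Δ(3,4,7) = 1/45045
Σ_t [0,0]: t=0:+1/20736 = 1/20736
(3j)²=35/1287 [(3 4 7; 0 0 0)], sign=-1
Σ_t [0,0]: t=0:+1/414720 = 1/414720
(3j)²=2/429 [(3 4 7; 3 0 -3)], sign=+1
⇒ 4πI² = 2450/20449
I = (-1)√(2450/20449/(4π)) = -0.09764322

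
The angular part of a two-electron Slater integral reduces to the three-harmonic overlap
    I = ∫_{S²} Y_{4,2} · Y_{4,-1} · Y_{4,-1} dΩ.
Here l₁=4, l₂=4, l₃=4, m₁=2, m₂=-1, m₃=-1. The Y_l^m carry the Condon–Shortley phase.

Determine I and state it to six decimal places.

0.144370

Rules hold: Σm=0, L=12 even, 0≤4≤8.
N = 9·9·9 = 729
Δ = 4!·4!·4!/13! = 1/450450
Racah Σ t=0..4: t=0:+1/13824 t=1:−1/216 t=2:+1/64 t=3:−1/216 t=4:+1/13824 = 5/768
⇒ 3j(4 4 4; 0 0 0)² = 18/1001, sgn +1
Racah Σ t=0..2: t=0:+1/576 t=1:−1/144 t=2:+1/576 = -1/288
⇒ 3j(4 4 4; 2 -1 -1)² = 20/1001, sgn +1
4πI² = N·(3j₀)²·(3jₘ)² = 262440/1002001
I = +1·√(0.261916/4π) = 0.14436968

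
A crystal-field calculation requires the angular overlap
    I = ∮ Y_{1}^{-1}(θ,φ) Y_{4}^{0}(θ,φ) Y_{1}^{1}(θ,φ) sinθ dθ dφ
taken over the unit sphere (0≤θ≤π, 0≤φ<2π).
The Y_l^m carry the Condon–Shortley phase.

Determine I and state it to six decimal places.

0.000000

triangle: need 3≤l₃≤5, have 1; I=0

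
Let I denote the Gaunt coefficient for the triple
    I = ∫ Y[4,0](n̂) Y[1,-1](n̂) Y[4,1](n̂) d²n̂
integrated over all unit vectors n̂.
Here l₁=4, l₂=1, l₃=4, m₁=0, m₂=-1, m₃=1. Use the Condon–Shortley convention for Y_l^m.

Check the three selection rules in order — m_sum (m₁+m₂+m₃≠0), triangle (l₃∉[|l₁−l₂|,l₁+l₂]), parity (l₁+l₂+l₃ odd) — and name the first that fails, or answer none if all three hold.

parity

Σmᵢ = 0  ✓
l₃∈[|l₁−l₂|,l₁+l₂]=[3,5], have l₃=4  ✓
Σlᵢ = 9 ⇒ odd  ✗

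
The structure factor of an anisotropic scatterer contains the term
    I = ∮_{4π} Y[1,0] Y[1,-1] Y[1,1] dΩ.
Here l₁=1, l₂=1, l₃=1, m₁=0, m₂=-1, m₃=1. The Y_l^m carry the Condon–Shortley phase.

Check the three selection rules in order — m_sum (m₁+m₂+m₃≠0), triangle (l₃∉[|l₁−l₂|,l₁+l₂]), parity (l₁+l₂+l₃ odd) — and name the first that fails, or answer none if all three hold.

m₁+m₂+m₃ = 0 − 1 + 1 = 0  ✓
triangle: |1−1|=0 ≤ l₃=1 ≤ 1+1=2  ✓
parity: l₁+l₂+l₃ = 3 is odd  ✗

parity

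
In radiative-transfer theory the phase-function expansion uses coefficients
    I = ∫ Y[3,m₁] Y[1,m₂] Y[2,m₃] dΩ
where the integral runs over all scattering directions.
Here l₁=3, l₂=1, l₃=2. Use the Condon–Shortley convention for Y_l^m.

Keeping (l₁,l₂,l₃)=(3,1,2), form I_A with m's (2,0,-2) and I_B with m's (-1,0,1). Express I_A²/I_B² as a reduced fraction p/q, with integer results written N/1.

5/8

Shared (l₁,l₂,l₃)=(3,1,2): N and (l;000)² cancel in I_A²/I_B².
A: Δ = 2!·4!·0!/7! = 1/105; Racah Σ t=1..1: t=1:−1/24 = -1/24; ⇒ 3j(3 1 2; 2 0 -2)² = 1/21, sgn -1
B: Δ = 2!·4!·0!/7! = 1/105; Racah Σ t=1..1: t=1:−1/6 = -1/6; ⇒ 3j(3 1 2; -1 0 1)² = 8/105, sgn +1
I_A²/I_B² = (1/21)/(8/105) = 5/8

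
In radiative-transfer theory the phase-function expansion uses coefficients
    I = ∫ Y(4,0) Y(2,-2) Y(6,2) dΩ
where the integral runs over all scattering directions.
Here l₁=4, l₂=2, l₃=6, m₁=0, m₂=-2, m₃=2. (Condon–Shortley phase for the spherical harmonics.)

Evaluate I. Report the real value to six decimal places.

Rules hold: Σm=0, L=12 even, 2≤6≤6.
N = 9·5·13 = 585
Δ = 0!·8!·4!/13! = 1/6435
Racah Σ t=0..0: t=0:+1/2304 = 1/2304
⇒ 3j(4 2 6; 0 0 0)² = 5/143, sgn +1
Racah Σ t=0..0: t=0:+1/13824 = 1/13824
⇒ 3j(4 2 6; 0 -2 2)² = 14/1287, sgn +1
4πI² = N·(3j₀)²·(3jₘ)² = 350/1573
I = +1·√(0.222505/4π) = 0.13306527

0.133065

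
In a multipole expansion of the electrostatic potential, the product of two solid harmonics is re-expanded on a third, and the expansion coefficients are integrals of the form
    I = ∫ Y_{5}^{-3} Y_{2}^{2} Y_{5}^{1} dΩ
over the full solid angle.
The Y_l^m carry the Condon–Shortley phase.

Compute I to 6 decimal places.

Rules hold: Σm=0, L=12 even, 3≤5≤7.
N = 11·5·11 = 605
Δ = 2!·8!·2!/13! = 1/38610
Racah Σ t=0..2: t=0:+1/2880 t=1:−1/576 t=2:+1/2880 = -1/960
⇒ 3j(5 2 5; 0 0 0)² = 10/429, sgn +1
Racah Σ t=2..2: t=2:+1/5760 = 1/5760
⇒ 3j(5 2 5; -3 2 1)² = 56/2145, sgn +1
4πI² = N·(3j₀)²·(3jₘ)² = 560/1521
I = +1·√(0.368179/4π) = 0.17116875

0.171169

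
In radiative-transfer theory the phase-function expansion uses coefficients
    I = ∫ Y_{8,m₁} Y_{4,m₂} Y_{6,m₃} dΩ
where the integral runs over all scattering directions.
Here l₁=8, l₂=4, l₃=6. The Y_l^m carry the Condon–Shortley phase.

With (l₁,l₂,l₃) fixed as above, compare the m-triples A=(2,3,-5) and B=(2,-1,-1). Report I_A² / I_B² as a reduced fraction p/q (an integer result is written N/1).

64757/237606

Shared (l₁,l₂,l₃)=(8,4,6): N and (l;000)² cancel in I_A²/I_B².
A: Δ = 6!·10!·2!/19! = 1/23279256; Racah Σ t=5..6: t=5:−1/87091200 t=6:+1/2612736000 = -29/2612736000; ⇒ 3j(8 4 6; 2 3 -5)² = 841/302328, sgn +1
B: Δ = 6!·10!·2!/19! = 1/23279256; Racah Σ t=1..3: t=1:−1/3456000 t=2:+1/829440 t=3:−1/2177280 = 199/435456000; ⇒ 3j(8 4 6; 2 -1 -1)² = 39601/3879876, sgn -1
I_A²/I_B² = (841/302328)/(39601/3879876) = 64757/237606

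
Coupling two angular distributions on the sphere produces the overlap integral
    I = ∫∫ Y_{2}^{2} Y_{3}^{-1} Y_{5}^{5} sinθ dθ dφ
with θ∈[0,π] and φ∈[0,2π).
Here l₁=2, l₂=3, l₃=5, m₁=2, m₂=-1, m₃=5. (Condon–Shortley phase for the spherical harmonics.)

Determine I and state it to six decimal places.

0.000000

2 − 1 + 5 = 6 ≠ 0: azimuthal integral kills it; I = 0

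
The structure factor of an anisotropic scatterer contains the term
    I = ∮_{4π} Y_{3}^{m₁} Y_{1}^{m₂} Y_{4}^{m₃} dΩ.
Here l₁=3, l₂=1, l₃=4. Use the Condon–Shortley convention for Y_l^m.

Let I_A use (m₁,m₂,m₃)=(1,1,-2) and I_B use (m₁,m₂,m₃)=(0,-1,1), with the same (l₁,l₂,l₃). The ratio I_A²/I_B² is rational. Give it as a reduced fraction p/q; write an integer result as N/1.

Same 3,1,4: normalisation and zero-m 3j drop out of the ratio.
A: Δ: 0! 6! 2! / 9! → 1/252; sum: t=0:+1/96 = 1/96; 3j²(3 1 4; 1 1 -2) = Δ·Π!·Σ² = 5/84  (sign +1)
B: Δ: 0! 6! 2! / 9! → 1/252; sum: t=0:+1/72 = 1/72; 3j²(3 1 4; 0 -1 1) = Δ·Π!·Σ² = 5/126  (sign -1)
I_A²/I_B² = (5/84)/(5/126) = 3/2

3/2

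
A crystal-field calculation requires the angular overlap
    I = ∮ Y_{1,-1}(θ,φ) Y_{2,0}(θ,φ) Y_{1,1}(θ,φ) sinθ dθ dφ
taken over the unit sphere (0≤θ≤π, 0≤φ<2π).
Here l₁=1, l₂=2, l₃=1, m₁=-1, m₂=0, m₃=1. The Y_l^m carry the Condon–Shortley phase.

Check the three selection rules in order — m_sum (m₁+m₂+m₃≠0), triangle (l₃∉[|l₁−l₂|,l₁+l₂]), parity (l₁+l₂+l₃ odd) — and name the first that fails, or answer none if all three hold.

none

azimuthal sum: -1 + 0 + 1 = 0  ✓
1 ≤ 1 ≤ 3 (triangle on l)  ✓
L = 1 + 2 + 1 = 4 (even)  ✓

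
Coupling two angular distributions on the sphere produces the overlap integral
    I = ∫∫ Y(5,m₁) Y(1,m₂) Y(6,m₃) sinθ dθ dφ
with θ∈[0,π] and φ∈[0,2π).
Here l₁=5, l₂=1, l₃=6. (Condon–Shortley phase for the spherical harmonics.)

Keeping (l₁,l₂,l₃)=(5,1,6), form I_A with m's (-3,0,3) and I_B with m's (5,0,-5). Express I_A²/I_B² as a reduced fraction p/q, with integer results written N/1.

27/11

Shared (l₁,l₂,l₃)=(5,1,6): N and (l;000)² cancel in I_A²/I_B².
A: Δ = 0!·10!·2!/13! = 1/858; Racah Σ t=0..0: t=0:+1/80640 = 1/80640; ⇒ 3j(5 1 6; -3 0 3)² = 9/286, sgn -1
B: Δ = 0!·10!·2!/13! = 1/858; Racah Σ t=0..0: t=0:+1/3628800 = 1/3628800; ⇒ 3j(5 1 6; 5 0 -5)² = 1/78, sgn -1
I_A²/I_B² = (9/286)/(1/78) = 27/11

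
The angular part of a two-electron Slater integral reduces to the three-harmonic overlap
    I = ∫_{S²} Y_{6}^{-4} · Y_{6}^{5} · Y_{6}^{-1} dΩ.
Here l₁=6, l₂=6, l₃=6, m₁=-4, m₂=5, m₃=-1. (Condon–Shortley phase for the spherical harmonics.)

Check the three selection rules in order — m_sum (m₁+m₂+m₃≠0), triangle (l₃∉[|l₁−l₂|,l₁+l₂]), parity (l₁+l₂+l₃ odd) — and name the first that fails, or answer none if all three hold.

azimuthal sum: -4 + 5 − 1 = 0  ✓
0 ≤ 6 ≤ 12 (triangle on l)  ✓
L = 6 + 6 + 6 = 18 (even)  ✓

none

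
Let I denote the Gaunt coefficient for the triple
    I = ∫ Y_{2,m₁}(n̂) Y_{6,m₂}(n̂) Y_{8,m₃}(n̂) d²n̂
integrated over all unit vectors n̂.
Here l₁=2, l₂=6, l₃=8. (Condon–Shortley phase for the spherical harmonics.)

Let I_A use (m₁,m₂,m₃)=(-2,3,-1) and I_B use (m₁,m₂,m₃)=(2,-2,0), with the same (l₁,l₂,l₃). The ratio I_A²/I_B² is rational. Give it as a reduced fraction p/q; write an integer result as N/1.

1/2

Same 2,6,8: normalisation and zero-m 3j drop out of the ratio.
A: Δ: 0! 4! 12! / 17! → 1/30940; sum: t=0:+1/52254720 = 1/52254720; 3j²(2 6 8; -2 3 -1) = Δ·Π!·Σ² = 1/884  (sign -1)
B: Δ: 0! 4! 12! / 17! → 1/30940; sum: t=0:+1/23224320 = 1/23224320; 3j²(2 6 8; 2 -2 0) = Δ·Π!·Σ² = 1/442  (sign +1)
I_A²/I_B² = (1/884)/(1/442) = 1/2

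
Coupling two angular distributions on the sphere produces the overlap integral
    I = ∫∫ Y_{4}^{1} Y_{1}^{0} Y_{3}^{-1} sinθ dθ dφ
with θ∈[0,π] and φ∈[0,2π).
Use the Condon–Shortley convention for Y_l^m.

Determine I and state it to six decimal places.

Checks pass: Σm=0; 8 even; l₃=3∈[3,5].
(2·4+1)(2·1+1)(2·3+1) = 189
Δ: 2! 6! 0! / 9! → 1/252
sum: t=1:−1/36 = -1/36
3j²(4 1 3; 0 0 0) = Δ·Π!·Σ² = 4/63  (sign +1)
sum: t=1:−1/48 = -1/48
3j²(4 1 3; 1 0 -1) = Δ·Π!·Σ² = 5/84  (sign -1)
combine: 4πI² = 189·4/63·5/84 = 5/7
take √, sign -1: I = -0.23841361

-0.238414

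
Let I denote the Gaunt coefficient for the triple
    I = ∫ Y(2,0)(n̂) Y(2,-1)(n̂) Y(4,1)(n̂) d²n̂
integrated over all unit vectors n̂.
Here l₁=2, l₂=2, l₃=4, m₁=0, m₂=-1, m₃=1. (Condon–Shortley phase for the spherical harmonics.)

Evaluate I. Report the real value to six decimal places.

Checks pass: Σm=0; 8 even; l₃=4∈[0,4].
(2·2+1)(2·2+1)(2·4+1) = 225
Δ: 0! 4! 4! / 9! → 1/630
sum: t=0:+1/16 = 1/16
3j²(2 2 4; 0 0 0) = Δ·Π!·Σ² = 2/35  (sign +1)
sum: t=0:+1/24 = 1/24
3j²(2 2 4; 0 -1 1) = Δ·Π!·Σ² = 1/21  (sign -1)
combine: 4πI² = 225·2/35·1/21 = 30/49
take √, sign -1: I = -0.22072812

-0.220728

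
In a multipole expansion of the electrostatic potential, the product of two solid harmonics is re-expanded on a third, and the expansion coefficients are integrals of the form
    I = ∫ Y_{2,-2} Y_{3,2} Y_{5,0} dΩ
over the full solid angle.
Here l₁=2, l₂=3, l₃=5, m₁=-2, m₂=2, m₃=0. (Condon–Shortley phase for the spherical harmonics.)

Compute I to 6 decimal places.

m-sum 0 ✓  L=10 even ✓  1≤5≤5 ✓
Π(2lᵢ+1) = 5×7×11 = 385
triangle coeff Δ(2,3,5) = 1/2310
Σ_t [0,0]: t=0:+1/144 = 1/144
(3j)²=10/231 [(2 3 5; 0 0 0)], sign=-1
Σ_t [0,0]: t=0:+1/2880 = 1/2880
(3j)²=1/462 [(2 3 5; -2 2 0)], sign=-1
⇒ 4πI² = 25/693
I = (+1)√(25/693/(4π)) = 0.05357948

0.053579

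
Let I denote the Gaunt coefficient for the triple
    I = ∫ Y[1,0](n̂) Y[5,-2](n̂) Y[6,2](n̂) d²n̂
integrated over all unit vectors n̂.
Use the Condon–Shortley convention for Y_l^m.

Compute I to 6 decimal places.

Checks pass: Σm=0; 12 even; l₃=6∈[4,6].
(2·1+1)(2·5+1)(2·6+1) = 429
Δ: 0! 2! 10! / 13! → 1/858
sum: t=0:+1/14400 = 1/14400
3j²(1 5 6; 0 0 0) = Δ·Π!·Σ² = 6/143  (sign +1)
sum: t=0:+1/30240 = 1/30240
3j²(1 5 6; 0 -2 2) = Δ·Π!·Σ² = 16/429  (sign +1)
combine: 4πI² = 429·6/143·16/429 = 96/143
take √, sign +1: I = 0.23113338

0.231133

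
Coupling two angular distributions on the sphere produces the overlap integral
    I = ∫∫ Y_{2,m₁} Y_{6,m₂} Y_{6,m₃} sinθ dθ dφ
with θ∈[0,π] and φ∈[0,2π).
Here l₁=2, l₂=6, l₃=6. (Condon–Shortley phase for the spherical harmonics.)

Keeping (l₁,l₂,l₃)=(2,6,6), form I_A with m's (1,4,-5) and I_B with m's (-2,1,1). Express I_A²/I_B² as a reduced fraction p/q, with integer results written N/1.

Shared (l₁,l₂,l₃)=(2,6,6): N and (l;000)² cancel in I_A²/I_B².
A: Δ = 2!·2!·10!/15! = 1/90090; Racah Σ t=0..1: t=0:+1/7257600 t=1:−1/725760 = -1/806400; ⇒ 3j(2 6 6; 1 4 -5)² = 27/910, sgn +1
B: Δ = 2!·2!·10!/15! = 1/90090; Racah Σ t=2..2: t=2:+1/57600 = 1/57600; ⇒ 3j(2 6 6; -2 1 1)² = 21/715, sgn -1
I_A²/I_B² = (27/910)/(21/715) = 99/98

99/98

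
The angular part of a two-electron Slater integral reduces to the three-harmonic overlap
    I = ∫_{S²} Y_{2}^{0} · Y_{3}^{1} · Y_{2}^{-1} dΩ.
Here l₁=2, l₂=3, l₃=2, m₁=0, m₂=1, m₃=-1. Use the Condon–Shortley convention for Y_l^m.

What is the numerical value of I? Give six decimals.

L=7 odd ⇒ parity kills the (l;000) factor ⇒ I = 0

0.000000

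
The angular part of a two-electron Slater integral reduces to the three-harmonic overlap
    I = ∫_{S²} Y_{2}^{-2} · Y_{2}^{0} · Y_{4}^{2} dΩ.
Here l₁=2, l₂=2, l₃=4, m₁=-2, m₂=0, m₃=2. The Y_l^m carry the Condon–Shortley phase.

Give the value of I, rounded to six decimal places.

Rules hold: Σm=0, L=8 even, 0≤4≤4.
N = 5·5·9 = 225
Δ = 0!·4!·4!/9! = 1/630
Racah Σ t=0..0: t=0:+1/16 = 1/16
⇒ 3j(2 2 4; 0 0 0)² = 2/35, sgn +1
Racah Σ t=0..0: t=0:+1/96 = 1/96
⇒ 3j(2 2 4; -2 0 2)² = 1/42, sgn +1
4πI² = N·(3j₀)²·(3jₘ)² = 15/49
I = +1·√(0.306122/4π) = 0.15607835

0.156078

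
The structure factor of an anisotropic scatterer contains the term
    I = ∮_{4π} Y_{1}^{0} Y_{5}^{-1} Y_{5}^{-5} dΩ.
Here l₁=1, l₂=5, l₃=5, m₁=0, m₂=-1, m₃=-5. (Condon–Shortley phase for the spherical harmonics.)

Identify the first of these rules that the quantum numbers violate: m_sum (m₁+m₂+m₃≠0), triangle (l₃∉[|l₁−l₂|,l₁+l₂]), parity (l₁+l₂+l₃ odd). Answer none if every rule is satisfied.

m₁+m₂+m₃ = 0 − 1 − 5 = -6  ✗
triangle: |1−5|=4 ≤ l₃=5 ≤ 1+5=6
parity: l₁+l₂+l₃ = 11 is odd

m_sum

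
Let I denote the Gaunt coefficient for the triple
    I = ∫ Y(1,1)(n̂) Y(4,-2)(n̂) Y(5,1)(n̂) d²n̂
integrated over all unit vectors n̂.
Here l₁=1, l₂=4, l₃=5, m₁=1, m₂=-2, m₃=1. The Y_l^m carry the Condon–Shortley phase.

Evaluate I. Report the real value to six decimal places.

Rules hold: Σm=0, L=10 even, 3≤5≤5.
N = 3·9·11 = 297
Δ = 0!·2!·8!/11! = 1/495
Racah Σ t=0..0: t=0:+1/576 = 1/576
⇒ 3j(1 4 5; 0 0 0)² = 5/99, sgn -1
Racah Σ t=0..0: t=0:+1/2880 = 1/2880
⇒ 3j(1 4 5; 1 -2 1)² = 2/165, sgn +1
4πI² = N·(3j₀)²·(3jₘ)² = 2/11
I = -1·√(0.181818/4π) = -0.12028562

-0.120286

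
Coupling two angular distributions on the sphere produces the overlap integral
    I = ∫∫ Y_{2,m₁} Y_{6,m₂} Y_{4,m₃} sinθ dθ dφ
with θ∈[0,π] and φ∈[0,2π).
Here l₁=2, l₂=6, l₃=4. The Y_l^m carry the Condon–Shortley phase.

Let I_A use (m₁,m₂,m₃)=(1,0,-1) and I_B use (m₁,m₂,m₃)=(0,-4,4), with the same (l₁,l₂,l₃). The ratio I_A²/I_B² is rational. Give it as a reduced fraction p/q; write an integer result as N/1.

Same 2,6,4: normalisation and zero-m 3j drop out of the ratio.
A: Δ: 4! 0! 8! / 13! → 1/6435; sum: t=1:−1/4320 = -1/4320; 3j²(2 6 4; 1 0 -1) = Δ·Π!·Σ² = 8/429  (sign +1)
B: Δ: 4! 0! 8! / 13! → 1/6435; sum: t=2:+1/161280 = 1/161280; 3j²(2 6 4; 0 -4 4) = Δ·Π!·Σ² = 1/143  (sign +1)
I_A²/I_B² = (8/429)/(1/143) = 8/3

8/3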